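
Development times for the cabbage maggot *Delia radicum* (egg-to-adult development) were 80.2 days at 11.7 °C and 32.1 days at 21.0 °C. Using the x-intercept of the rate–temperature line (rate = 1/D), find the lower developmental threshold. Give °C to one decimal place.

Equal thermal constants: D₁(T₁ − T_b) = D₂(T₂ − T_b).
80.2·(11.7 − T_b) = 32.1·(21.0 − T_b)
T_b = (80.2·11.7 − 32.1·21.0) / (80.2 − 32.1) = 264.24 / 48.1 = 5.494 °C ≈ 5.5 °C.

5.5 °C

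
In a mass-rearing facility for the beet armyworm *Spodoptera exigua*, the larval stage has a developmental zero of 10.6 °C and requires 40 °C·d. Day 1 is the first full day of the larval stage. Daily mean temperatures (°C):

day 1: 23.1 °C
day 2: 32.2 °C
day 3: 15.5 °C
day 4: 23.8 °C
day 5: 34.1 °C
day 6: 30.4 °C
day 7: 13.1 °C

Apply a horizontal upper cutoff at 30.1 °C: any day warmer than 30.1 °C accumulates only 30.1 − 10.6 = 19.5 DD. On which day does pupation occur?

Daily DD above 10.6 °C (capped at 19.5): 12.5, 19.5, 4.9, 13.2, 19.5, 19.5, 2.5.
Cumulative: 12.5, 32.0, 36.9, 50.1, 69.6, 89.1, 91.6.
The total first reaches 40 DD on day 4.

day 4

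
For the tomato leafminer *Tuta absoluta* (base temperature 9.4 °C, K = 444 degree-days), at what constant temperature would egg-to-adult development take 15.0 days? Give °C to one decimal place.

39.0 °C

Required daily accumulation = 444 / 15.0 = 29.600 DD/day.
T = T_base + 29.600 = 9.4 + 29.600 = 39.000 ≈ 39.0 °C.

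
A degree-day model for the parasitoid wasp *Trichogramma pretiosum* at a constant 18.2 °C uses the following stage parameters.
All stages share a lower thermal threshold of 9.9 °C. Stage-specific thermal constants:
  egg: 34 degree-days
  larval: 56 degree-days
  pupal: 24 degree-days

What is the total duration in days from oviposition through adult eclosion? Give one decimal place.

13.7 days

Daily accumulation at 18.2 °C = 18.2 − 9.9 = 8.3 DD/day.
Total K = 34 + 56 + 24 = 114 DD.
Total duration = 114 / 8.3 = 13.735 ≈ 13.7 days.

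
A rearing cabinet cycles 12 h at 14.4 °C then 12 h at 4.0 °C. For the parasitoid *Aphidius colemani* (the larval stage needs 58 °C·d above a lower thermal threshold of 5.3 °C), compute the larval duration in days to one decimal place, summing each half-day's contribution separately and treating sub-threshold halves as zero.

Day half: max(0, 14.4 − 5.3) × 0.5 = 9.1 × 0.5 = 4.55 DD.
Night half: max(0, 4.0 − 5.3) × 0.5 = 0.0 × 0.5 = 0.00 DD.
Per 24 h: 4.55 DD/day.
Duration = 58 / 4.55 = 12.747 ≈ 12.7 days.

12.7 days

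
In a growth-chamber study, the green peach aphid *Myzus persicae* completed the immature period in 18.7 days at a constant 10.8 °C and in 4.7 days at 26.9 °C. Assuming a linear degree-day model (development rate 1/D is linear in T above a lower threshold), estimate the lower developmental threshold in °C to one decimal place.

5.4 °C

Equal thermal constants: D₁(T₁ − T_b) = D₂(T₂ − T_b).
18.7·(10.8 − T_b) = 4.7·(26.9 − T_b)
T_b = (18.7·10.8 − 4.7·26.9) / (18.7 − 4.7) = 75.53 / 14.0 = 5.395 °C ≈ 5.4 °C.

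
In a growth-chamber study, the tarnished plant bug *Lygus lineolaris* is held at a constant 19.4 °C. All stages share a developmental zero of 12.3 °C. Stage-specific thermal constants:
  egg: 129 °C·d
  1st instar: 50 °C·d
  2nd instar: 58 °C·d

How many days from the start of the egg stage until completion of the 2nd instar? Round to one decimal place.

33.4 days

Daily accumulation at 19.4 °C = 19.4 − 12.3 = 7.1 DD/day.
Total K = 129 + 50 + 58 = 237 DD.
Total duration = 237 / 7.1 = 33.380 ≈ 33.4 days.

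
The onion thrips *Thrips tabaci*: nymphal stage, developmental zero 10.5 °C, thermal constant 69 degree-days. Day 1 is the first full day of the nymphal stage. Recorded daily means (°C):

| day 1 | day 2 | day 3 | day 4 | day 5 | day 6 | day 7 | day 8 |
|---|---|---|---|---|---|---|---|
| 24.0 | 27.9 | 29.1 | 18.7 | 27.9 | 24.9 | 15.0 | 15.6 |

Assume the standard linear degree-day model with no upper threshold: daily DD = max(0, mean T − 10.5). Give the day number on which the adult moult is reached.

Daily DD above 10.5 °C: 13.5, 17.4, 18.6, 8.2, 17.4, 14.4, 4.5, 5.1.
Cumulative: 13.5, 30.9, 49.5, 57.7, 75.1, 89.5, 94.0, 99.1.
The total first reaches 69 DD on day 5.

day 5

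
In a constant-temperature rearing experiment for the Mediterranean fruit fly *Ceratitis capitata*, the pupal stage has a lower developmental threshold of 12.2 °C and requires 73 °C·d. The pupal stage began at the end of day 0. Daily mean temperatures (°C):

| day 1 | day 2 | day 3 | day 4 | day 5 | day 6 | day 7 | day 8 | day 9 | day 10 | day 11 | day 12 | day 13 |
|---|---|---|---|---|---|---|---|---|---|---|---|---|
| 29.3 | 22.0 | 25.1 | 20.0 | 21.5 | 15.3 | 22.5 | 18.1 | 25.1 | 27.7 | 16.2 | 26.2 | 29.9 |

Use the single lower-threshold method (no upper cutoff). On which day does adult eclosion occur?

day 8

Daily DD above 12.2 °C: 17.1, 9.8, 12.9, 7.8, 9.3, 3.1, 10.3, 5.9, 12.9, 15.5, 4.0, 14.0, 17.7.
Cumulative: 17.1, 26.9, 39.8, 47.6, 56.9, 60.0, 70.3, 76.2, 89.1, 104.6, 108.6, 122.6, 140.3.
The total first reaches 73 DD on day 8.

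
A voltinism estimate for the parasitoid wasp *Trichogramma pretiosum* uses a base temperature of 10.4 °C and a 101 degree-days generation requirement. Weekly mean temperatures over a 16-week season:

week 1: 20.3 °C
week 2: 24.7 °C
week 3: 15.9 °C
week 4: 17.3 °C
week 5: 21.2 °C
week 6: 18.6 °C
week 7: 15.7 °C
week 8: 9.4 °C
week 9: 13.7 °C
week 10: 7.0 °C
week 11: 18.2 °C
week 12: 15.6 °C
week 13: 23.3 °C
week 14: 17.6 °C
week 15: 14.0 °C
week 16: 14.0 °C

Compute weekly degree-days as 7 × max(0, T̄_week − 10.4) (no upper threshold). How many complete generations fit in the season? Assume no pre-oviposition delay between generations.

Weekly DD (7 × max(0, T̄ − 10.4)): 69.3, 100.1, 38.5, 48.3, 75.6, 57.4, 37.1, 0.0, 23.1, 0.0, 54.6, 36.4, 90.3, 50.4, 25.2, 25.2.
Season total = 731.5 DD.
Complete generations = ⌊731.5 / 101⌋ = 7.

7 generations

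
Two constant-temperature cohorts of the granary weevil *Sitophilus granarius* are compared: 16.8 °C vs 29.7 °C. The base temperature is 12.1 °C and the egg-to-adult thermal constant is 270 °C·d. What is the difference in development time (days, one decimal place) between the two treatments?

At 16.8 °C: 270 / (16.8 − 12.1) = 270 / 4.7 = 57.447 d.
At 29.7 °C: 270 / (29.7 − 12.1) = 270 / 17.6 = 15.341 d.
Difference = |57.447 − 15.341| = 42.106 ≈ 42.1 days.

42.1 days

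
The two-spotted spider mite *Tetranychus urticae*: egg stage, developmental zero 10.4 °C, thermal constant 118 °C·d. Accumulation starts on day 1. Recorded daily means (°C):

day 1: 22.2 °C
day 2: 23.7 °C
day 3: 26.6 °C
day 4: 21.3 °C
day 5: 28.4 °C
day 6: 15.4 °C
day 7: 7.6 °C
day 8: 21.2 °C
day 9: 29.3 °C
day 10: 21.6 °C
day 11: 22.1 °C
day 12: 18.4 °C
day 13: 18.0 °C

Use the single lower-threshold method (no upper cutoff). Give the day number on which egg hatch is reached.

day 11

Daily DD above 10.4 °C: 11.8, 13.3, 16.2, 10.9, 18.0, 5.0, 0.0, 10.8, 18.9, 11.2, 11.7, 8.0, 7.6.
Cumulative: 11.8, 25.1, 41.3, 52.2, 70.2, 75.2, 75.2, 86.0, 104.9, 116.1, 127.8, 135.8, 143.4.
The total first reaches 118 DD on day 11.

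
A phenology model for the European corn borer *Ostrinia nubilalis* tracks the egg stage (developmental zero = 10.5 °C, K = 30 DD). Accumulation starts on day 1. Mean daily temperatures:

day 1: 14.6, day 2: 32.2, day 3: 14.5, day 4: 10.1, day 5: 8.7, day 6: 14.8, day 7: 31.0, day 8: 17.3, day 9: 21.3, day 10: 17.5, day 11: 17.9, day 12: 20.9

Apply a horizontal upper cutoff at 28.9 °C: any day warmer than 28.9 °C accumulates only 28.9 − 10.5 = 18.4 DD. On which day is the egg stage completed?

Daily DD above 10.5 °C (capped at 18.4): 4.1, 18.4, 4.0, 0.0, 0.0, 4.3, 18.4, 6.8, 10.8, 7.0, 7.4, 10.4.
Cumulative: 4.1, 22.5, 26.5, 26.5, 26.5, 30.8, 49.2, 56.0, 66.8, 73.8, 81.2, 91.6.
The total first reaches 30 DD on day 6.

day 6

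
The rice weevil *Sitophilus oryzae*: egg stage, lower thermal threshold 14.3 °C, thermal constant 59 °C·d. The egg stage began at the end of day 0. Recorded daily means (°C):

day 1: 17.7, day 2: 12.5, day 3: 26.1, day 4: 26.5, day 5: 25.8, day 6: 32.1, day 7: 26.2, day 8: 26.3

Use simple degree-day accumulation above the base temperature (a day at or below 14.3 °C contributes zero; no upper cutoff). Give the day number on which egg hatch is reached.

Daily DD above 14.3 °C: 3.4, 0.0, 11.8, 12.2, 11.5, 17.8, 11.9, 12.0.
Cumulative: 3.4, 3.4, 15.2, 27.4, 38.9, 56.7, 68.6, 80.6.
The total first reaches 59 DD on day 7.

day 7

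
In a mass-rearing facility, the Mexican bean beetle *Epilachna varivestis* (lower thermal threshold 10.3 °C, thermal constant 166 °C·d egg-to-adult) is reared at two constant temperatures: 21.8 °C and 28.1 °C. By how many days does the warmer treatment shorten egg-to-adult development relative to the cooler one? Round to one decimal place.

At 21.8 °C: 166 / (21.8 − 10.3) = 166 / 11.5 = 14.435 d.
At 28.1 °C: 166 / (28.1 − 10.3) = 166 / 17.8 = 9.326 d.
Difference = |14.435 − 9.326| = 5.109 ≈ 5.1 days.

5.1 days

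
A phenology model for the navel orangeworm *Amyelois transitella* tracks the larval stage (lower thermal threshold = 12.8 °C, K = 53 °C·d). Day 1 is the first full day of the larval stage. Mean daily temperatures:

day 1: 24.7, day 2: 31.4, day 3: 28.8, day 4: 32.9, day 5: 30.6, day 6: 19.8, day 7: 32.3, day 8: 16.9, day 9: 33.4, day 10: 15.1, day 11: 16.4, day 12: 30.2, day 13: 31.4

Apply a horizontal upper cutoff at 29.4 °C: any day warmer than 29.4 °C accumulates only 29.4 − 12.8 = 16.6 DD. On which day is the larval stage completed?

day 4

Daily DD above 12.8 °C (capped at 16.6): 11.9, 16.6, 16.0, 16.6, 16.6, 7.0, 16.6, 4.1, 16.6, 2.3, 3.6, 16.6, 16.6.
Cumulative: 11.9, 28.5, 44.5, 61.1, 77.7, 84.7, 101.3, 105.4, 122.0, 124.3, 127.9, 144.5, 161.1.
The total first reaches 53 DD on day 4.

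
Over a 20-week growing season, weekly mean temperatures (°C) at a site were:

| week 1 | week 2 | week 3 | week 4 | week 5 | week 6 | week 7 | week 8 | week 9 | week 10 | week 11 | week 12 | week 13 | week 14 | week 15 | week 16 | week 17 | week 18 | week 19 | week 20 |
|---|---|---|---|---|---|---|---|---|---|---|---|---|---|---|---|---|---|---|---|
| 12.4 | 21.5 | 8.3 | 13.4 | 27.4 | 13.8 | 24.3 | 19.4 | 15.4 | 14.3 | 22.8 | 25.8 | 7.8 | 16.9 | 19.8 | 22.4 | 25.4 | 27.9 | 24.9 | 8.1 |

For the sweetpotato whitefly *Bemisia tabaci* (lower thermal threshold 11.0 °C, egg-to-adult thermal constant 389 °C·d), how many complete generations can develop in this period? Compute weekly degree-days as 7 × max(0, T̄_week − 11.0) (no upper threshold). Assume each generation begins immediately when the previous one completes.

Weekly DD (7 × max(0, T̄ − 11.0)): 9.8, 73.5, 0.0, 16.8, 114.8, 19.6, 93.1, 58.8, 30.8, 23.1, 82.6, 103.6, 0.0, 41.3, 61.6, 79.8, 100.8, 118.3, 97.3, 0.0.
Season total = 1125.6 DD.
Complete generations = ⌊1125.6 / 389⌋ = 2.

2 generations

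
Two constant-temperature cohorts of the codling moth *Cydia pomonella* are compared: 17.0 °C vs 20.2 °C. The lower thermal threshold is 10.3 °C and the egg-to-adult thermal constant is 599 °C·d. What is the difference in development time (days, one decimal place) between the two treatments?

At 17.0 °C: 599 / (17.0 − 10.3) = 599 / 6.7 = 89.403 d.
At 20.2 °C: 599 / (20.2 − 10.3) = 599 / 9.9 = 60.505 d.
Difference = |89.403 − 60.505| = 28.898 ≈ 28.9 days.

28.9 days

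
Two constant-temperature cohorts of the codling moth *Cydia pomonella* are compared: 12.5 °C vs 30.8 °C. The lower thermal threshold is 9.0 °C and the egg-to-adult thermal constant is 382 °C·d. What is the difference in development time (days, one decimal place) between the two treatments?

At 12.5 °C: 382 / (12.5 − 9.0) = 382 / 3.5 = 109.143 d.
At 30.8 °C: 382 / (30.8 − 9.0) = 382 / 21.8 = 17.523 d.
Difference = |109.143 − 17.523| = 91.620 ≈ 91.6 days.

91.6 days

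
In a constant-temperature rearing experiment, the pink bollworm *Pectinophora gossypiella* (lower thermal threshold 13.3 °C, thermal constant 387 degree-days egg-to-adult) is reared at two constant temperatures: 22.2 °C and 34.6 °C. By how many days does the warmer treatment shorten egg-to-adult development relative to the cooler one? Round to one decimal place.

At 22.2 °C: 387 / (22.2 − 13.3) = 387 / 8.9 = 43.483 d.
At 34.6 °C: 387 / (34.6 − 13.3) = 387 / 21.3 = 18.169 d.
Difference = |43.483 − 18.169| = 25.314 ≈ 25.3 days.

25.3 days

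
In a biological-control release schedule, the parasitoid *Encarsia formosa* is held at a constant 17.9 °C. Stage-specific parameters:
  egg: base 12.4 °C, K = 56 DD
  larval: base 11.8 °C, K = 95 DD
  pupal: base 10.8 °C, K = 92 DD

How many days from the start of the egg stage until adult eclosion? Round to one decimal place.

egg: 56 / (17.9 − 12.4) = 56 / 5.5 = 10.182 d.
larval: 95 / (17.9 − 11.8) = 95 / 6.1 = 15.574 d.
pupal: 92 / (17.9 − 10.8) = 92 / 7.1 = 12.958 d.
Sum = 38.713 ≈ 38.7 days.

38.7 days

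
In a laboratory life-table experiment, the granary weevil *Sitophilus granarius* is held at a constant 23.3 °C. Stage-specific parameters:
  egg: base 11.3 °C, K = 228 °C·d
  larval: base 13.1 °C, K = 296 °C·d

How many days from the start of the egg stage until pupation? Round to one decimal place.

egg: 228 / (23.3 − 11.3) = 228 / 12.0 = 19.000 d.
larval: 296 / (23.3 − 13.1) = 296 / 10.2 = 29.020 d.
Sum = 48.020 ≈ 48.0 days.

48.0 days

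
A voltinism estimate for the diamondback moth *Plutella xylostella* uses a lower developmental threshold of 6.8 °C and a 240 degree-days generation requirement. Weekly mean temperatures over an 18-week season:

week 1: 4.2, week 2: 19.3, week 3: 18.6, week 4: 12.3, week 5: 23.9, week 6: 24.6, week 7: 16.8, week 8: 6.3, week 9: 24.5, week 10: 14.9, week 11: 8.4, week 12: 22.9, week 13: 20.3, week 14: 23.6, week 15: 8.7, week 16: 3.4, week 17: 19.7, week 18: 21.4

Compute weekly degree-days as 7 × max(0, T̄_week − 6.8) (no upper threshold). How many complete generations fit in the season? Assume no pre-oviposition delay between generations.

5 generations

Weekly DD (7 × max(0, T̄ − 6.8)): 0.0, 87.5, 82.6, 38.5, 119.7, 124.6, 70.0, 0.0, 123.9, 56.7, 11.2, 112.7, 94.5, 117.6, 13.3, 0.0, 90.3, 102.2.
Season total = 1245.3 DD.
Complete generations = ⌊1245.3 / 240⌋ = 5.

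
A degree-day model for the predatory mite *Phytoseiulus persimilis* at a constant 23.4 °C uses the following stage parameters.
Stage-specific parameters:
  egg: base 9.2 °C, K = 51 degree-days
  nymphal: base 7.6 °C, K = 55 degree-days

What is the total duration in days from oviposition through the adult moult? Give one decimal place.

7.1 days

egg: 51 / (23.4 − 9.2) = 51 / 14.2 = 3.592 d.
nymphal: 55 / (23.4 − 7.6) = 55 / 15.8 = 3.481 d.
Sum = 7.073 ≈ 7.1 days.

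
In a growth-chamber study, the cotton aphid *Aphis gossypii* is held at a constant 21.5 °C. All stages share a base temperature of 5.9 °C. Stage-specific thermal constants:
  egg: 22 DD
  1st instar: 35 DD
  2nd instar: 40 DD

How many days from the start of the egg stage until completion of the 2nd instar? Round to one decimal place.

6.2 days

Daily accumulation at 21.5 °C = 21.5 − 5.9 = 15.6 DD/day.
Total K = 22 + 35 + 40 = 97 DD.
Total duration = 97 / 15.6 = 6.218 ≈ 6.2 days.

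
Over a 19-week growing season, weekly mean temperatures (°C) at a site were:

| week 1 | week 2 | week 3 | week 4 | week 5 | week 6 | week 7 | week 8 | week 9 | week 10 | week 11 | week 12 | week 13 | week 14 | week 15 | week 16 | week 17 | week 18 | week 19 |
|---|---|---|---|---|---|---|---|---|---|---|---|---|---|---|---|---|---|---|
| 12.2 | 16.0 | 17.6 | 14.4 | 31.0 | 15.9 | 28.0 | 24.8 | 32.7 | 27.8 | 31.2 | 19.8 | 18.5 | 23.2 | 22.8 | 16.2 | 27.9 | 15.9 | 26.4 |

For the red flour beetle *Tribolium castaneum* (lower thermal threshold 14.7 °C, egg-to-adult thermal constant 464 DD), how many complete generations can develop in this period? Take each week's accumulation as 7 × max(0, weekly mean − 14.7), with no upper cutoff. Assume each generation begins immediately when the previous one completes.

Weekly DD (7 × max(0, T̄ − 14.7)): 0.0, 9.1, 20.3, 0.0, 114.1, 8.4, 93.1, 70.7, 126.0, 91.7, 115.5, 35.7, 26.6, 59.5, 56.7, 10.5, 92.4, 8.4, 81.9.
Season total = 1020.6 DD.
Complete generations = ⌊1020.6 / 464⌋ = 2.

2 generations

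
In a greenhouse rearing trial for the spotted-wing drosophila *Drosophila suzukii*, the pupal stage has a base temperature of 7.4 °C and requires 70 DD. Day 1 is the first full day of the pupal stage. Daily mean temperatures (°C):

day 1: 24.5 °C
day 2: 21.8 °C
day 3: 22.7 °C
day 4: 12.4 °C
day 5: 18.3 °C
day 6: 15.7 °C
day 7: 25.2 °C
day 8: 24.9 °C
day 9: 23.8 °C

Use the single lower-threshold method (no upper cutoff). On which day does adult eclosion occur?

day 6

Daily DD above 7.4 °C: 17.1, 14.4, 15.3, 5.0, 10.9, 8.3, 17.8, 17.5, 16.4.
Cumulative: 17.1, 31.5, 46.8, 51.8, 62.7, 71.0, 88.8, 106.3, 122.7.
The total first reaches 70 DD on day 6.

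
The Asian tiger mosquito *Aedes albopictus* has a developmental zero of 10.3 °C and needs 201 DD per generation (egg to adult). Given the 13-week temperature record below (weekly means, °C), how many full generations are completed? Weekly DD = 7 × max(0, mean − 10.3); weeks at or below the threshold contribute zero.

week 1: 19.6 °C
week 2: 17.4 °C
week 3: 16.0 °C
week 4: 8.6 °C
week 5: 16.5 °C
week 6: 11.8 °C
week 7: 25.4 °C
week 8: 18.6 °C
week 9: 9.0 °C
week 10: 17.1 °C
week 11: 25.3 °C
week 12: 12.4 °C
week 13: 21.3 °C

Weekly DD (7 × max(0, T̄ − 10.3)): 65.1, 49.7, 39.9, 0.0, 43.4, 10.5, 105.7, 58.1, 0.0, 47.6, 105.0, 14.7, 77.0.
Season total = 616.7 DD.
Complete generations = ⌊616.7 / 201⌋ = 3.

3 generations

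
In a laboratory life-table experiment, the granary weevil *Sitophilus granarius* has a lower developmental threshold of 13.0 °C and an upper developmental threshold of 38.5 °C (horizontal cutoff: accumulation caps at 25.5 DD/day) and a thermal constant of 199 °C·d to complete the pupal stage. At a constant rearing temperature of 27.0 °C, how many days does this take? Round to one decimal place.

Daily accumulation = 27.0 − 13.0 = 14.0 DD/day.
Duration = 199 / 14.0 = 14.214 ≈ 14.2 days.

14.2 days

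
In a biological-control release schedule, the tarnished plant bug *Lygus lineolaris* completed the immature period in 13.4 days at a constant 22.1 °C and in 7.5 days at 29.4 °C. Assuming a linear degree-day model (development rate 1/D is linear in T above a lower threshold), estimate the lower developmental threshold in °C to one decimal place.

Linear rate model ⇒ the product D·(T − T_b) is constant across temperatures.
13.4·(22.1 − T_b) = 7.5·(29.4 − T_b)
T_b = (13.4·22.1 − 7.5·29.4) / (13.4 − 7.5) = 75.64 / 5.9 = 12.820 °C ≈ 12.8 °C.

12.8 °C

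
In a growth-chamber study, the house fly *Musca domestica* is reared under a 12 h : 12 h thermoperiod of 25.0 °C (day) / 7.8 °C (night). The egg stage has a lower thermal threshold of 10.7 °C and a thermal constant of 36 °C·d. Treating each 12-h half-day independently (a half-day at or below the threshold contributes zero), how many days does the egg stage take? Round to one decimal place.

Day half: max(0, 25.0 − 10.7) × 0.5 = 14.3 × 0.5 = 7.15 DD.
Night half: max(0, 7.8 − 10.7) × 0.5 = 0.0 × 0.5 = 0.00 DD.
Per 24 h: 7.15 DD/day.
Duration = 36 / 7.15 = 5.035 ≈ 5.0 days.

5.0 days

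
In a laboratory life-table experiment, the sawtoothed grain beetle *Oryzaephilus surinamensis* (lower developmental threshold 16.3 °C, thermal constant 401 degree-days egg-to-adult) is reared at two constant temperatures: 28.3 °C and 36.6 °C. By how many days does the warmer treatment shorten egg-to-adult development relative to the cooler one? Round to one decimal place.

13.7 days

At 28.3 °C: 401 / (28.3 − 16.3) = 401 / 12.0 = 33.417 d.
At 36.6 °C: 401 / (36.6 − 16.3) = 401 / 20.3 = 19.754 d.
Difference = |33.417 − 19.754| = 13.663 ≈ 13.7 days.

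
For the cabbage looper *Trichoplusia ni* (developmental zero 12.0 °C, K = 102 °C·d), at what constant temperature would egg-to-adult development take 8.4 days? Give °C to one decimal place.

24.1 °C

Required daily accumulation = 102 / 8.4 = 12.143 DD/day.
T = T_base + 12.143 = 12.0 + 12.143 = 24.143 ≈ 24.1 °C.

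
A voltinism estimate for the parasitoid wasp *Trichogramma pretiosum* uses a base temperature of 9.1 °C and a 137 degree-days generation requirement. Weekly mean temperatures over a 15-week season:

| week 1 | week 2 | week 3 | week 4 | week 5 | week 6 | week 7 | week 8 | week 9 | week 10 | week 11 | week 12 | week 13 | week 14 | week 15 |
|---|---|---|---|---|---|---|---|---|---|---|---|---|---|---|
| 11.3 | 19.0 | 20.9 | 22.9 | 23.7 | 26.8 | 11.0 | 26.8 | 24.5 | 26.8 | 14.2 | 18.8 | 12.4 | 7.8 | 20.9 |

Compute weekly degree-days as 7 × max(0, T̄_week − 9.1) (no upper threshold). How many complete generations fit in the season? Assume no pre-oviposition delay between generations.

Weekly DD (7 × max(0, T̄ − 9.1)): 15.4, 69.3, 82.6, 96.6, 102.2, 123.9, 13.3, 123.9, 107.8, 123.9, 35.7, 67.9, 23.1, 0.0, 82.6.
Season total = 1068.2 DD.
Complete generations = ⌊1068.2 / 137⌋ = 7.

7 generations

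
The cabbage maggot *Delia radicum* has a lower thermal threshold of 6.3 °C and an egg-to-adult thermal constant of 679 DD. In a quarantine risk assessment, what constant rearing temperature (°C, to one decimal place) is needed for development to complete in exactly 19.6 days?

Required daily accumulation = 679 / 19.6 = 34.643 DD/day.
T = T_base + 34.643 = 6.3 + 34.643 = 40.943 ≈ 40.9 °C.

40.9 °C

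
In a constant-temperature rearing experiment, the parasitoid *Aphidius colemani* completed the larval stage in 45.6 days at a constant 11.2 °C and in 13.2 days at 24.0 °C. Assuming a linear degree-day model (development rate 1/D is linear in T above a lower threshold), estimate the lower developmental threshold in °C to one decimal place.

Under the model K = D·(T − T_b), so D₁·(T₁ − T_b) = D₂·(T₂ − T_b).
45.6·(11.2 − T_b) = 13.2·(24.0 − T_b)
T_b = (45.6·11.2 − 13.2·24.0) / (45.6 − 13.2) = 193.92 / 32.4 = 5.985 °C ≈ 6.0 °C.

6.0 °C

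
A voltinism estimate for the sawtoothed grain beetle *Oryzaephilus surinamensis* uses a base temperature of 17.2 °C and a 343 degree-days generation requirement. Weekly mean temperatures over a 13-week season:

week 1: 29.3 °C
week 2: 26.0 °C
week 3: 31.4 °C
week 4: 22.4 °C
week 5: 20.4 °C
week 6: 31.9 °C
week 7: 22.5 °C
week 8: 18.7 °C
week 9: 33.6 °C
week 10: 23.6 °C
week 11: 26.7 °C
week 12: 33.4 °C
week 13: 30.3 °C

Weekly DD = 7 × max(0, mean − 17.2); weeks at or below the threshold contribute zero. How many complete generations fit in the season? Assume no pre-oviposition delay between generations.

2 generations

Weekly DD (7 × max(0, T̄ − 17.2)): 84.7, 61.6, 99.4, 36.4, 22.4, 102.9, 37.1, 10.5, 114.8, 44.8, 66.5, 113.4, 91.7.
Season total = 886.2 DD.
Complete generations = ⌊886.2 / 343⌋ = 2.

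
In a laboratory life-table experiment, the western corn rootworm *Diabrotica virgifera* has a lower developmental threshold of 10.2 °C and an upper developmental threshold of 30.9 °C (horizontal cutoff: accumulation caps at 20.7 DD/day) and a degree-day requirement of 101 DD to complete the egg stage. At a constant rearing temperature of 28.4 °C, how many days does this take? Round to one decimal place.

Daily accumulation = 28.4 − 10.2 = 18.2 DD/day.
Duration = 101 / 18.2 = 5.549 ≈ 5.5 days.

5.5 days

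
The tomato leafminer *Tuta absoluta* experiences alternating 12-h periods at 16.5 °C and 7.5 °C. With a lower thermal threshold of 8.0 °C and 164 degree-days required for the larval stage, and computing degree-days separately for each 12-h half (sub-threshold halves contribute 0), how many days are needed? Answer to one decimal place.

38.6 days

Day half: max(0, 16.5 − 8.0) × 0.5 = 8.5 × 0.5 = 4.25 DD.
Night half: max(0, 7.5 − 8.0) × 0.5 = 0.0 × 0.5 = 0.00 DD.
Per 24 h: 4.25 DD/day.
Duration = 164 / 4.25 = 38.588 ≈ 38.6 days.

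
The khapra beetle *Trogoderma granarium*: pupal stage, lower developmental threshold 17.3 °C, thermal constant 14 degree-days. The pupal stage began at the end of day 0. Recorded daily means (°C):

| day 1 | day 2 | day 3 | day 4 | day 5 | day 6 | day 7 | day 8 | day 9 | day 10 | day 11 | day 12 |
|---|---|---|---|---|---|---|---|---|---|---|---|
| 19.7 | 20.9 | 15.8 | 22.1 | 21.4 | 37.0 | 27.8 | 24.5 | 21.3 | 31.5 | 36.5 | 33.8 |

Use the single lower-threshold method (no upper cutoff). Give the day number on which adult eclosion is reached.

Daily DD above 17.3 °C: 2.4, 3.6, 0.0, 4.8, 4.1, 19.7, 10.5, 7.2, 4.0, 14.2, 19.2, 16.5.
Cumulative: 2.4, 6.0, 6.0, 10.8, 14.9, 34.6, 45.1, 52.3, 56.3, 70.5, 89.7, 106.2.
The total first reaches 14 DD on day 5.

day 5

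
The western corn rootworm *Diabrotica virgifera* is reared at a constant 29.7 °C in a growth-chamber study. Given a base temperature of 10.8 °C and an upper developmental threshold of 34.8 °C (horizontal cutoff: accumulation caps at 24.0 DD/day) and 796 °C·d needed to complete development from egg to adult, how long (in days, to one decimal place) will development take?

42.1 days

Daily accumulation = 29.7 − 10.8 = 18.9 DD/day.
Duration = 796 / 18.9 = 42.116 ≈ 42.1 days.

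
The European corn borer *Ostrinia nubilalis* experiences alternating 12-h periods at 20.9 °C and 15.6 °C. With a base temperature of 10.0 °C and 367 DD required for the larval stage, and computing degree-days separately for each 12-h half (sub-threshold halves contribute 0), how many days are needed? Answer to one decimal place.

44.5 days

Day half: max(0, 20.9 − 10.0) × 0.5 = 10.9 × 0.5 = 5.45 DD.
Night half: max(0, 15.6 − 10.0) × 0.5 = 5.6 × 0.5 = 2.80 DD.
Per 24 h: 8.25 DD/day.
Duration = 367 / 8.25 = 44.485 ≈ 44.5 days.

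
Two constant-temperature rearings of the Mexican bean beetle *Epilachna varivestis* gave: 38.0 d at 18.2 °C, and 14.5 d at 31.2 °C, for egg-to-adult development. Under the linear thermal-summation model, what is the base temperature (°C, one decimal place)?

10.2 °C

Equal thermal constants: D₁(T₁ − T_b) = D₂(T₂ − T_b).
38.0·(18.2 − T_b) = 14.5·(31.2 − T_b)
T_b = (38.0·18.2 − 14.5·31.2) / (38.0 − 14.5) = 239.20 / 23.5 = 10.179 °C ≈ 10.2 °C.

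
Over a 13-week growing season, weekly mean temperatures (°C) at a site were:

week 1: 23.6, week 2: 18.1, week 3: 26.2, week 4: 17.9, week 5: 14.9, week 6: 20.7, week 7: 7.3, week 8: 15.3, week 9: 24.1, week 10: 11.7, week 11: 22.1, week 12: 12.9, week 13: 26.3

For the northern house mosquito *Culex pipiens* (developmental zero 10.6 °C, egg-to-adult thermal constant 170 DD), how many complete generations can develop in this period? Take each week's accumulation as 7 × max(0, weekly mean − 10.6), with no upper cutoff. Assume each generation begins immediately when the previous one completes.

Weekly DD (7 × max(0, T̄ − 10.6)): 91.0, 52.5, 109.2, 51.1, 30.1, 70.7, 0.0, 32.9, 94.5, 7.7, 80.5, 16.1, 109.9.
Season total = 746.2 DD.
Complete generations = ⌊746.2 / 170⌋ = 4.

4 generations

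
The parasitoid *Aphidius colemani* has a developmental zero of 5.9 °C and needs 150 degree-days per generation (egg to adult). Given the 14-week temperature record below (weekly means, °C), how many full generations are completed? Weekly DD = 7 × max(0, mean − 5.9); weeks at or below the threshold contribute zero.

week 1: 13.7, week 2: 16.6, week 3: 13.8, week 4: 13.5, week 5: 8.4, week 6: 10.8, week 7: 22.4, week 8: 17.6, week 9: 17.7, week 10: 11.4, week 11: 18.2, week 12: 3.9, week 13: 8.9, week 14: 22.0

5 generations

Weekly DD (7 × max(0, T̄ − 5.9)): 54.6, 74.9, 55.3, 53.2, 17.5, 34.3, 115.5, 81.9, 82.6, 38.5, 86.1, 0.0, 21.0, 112.7.
Season total = 828.1 DD.
Complete generations = ⌊828.1 / 150⌋ = 5.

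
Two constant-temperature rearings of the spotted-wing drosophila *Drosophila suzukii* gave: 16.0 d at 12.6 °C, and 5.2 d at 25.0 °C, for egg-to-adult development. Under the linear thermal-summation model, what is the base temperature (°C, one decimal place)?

Under the model K = D·(T − T_b), so D₁·(T₁ − T_b) = D₂·(T₂ − T_b).
16.0·(12.6 − T_b) = 5.2·(25.0 − T_b)
T_b = (16.0·12.6 − 5.2·25.0) / (16.0 − 5.2) = 71.60 / 10.8 = 6.630 °C ≈ 6.6 °C.

6.6 °C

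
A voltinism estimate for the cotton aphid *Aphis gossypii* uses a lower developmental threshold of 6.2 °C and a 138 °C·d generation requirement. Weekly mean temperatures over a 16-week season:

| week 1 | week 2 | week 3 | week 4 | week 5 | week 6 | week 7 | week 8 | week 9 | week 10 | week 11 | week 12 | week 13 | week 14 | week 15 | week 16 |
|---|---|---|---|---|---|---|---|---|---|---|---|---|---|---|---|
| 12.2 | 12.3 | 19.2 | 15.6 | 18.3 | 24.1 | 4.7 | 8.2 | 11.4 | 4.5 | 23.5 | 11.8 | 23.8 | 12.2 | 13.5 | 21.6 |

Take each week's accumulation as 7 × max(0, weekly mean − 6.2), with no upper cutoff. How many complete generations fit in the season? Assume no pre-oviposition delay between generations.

7 generations

Weekly DD (7 × max(0, T̄ − 6.2)): 42.0, 42.7, 91.0, 65.8, 84.7, 125.3, 0.0, 14.0, 36.4, 0.0, 121.1, 39.2, 123.2, 42.0, 51.1, 107.8.
Season total = 986.3 DD.
Complete generations = ⌊986.3 / 138⌋ = 7.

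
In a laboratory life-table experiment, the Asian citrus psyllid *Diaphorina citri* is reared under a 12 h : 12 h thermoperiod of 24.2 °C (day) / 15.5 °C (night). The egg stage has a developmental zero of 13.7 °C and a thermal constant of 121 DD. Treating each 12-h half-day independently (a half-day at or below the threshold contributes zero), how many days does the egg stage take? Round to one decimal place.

Day half: max(0, 24.2 − 13.7) × 0.5 = 10.5 × 0.5 = 5.25 DD.
Night half: max(0, 15.5 − 13.7) × 0.5 = 1.8 × 0.5 = 0.90 DD.
Per 24 h: 6.15 DD/day.
Duration = 121 / 6.15 = 19.675 ≈ 19.7 days.

19.7 days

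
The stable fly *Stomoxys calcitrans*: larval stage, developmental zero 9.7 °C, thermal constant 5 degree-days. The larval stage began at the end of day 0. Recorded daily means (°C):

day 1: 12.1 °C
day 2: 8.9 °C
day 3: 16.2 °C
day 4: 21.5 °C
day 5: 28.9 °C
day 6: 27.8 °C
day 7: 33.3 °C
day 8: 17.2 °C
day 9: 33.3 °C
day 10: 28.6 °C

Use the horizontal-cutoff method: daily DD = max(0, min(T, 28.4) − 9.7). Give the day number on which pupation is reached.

Daily DD above 9.7 °C (capped at 18.7): 2.4, 0.0, 6.5, 11.8, 18.7, 18.1, 18.7, 7.5, 18.7, 18.7.
Cumulative: 2.4, 2.4, 8.9, 20.7, 39.4, 57.5, 76.2, 83.7, 102.4, 121.1.
The total first reaches 5 DD on day 3.

day 3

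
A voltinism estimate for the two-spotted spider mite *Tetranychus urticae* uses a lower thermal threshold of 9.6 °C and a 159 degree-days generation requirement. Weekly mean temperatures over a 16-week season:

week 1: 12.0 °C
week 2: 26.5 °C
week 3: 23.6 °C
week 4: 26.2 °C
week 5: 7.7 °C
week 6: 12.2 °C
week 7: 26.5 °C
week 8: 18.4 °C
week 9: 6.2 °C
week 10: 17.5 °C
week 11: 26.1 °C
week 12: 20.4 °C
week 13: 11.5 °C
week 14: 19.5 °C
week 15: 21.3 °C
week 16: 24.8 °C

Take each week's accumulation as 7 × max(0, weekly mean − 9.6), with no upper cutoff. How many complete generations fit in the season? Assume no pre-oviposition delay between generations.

6 generations

Weekly DD (7 × max(0, T̄ − 9.6)): 16.8, 118.3, 98.0, 116.2, 0.0, 18.2, 118.3, 61.6, 0.0, 55.3, 115.5, 75.6, 13.3, 69.3, 81.9, 106.4.
Season total = 1064.7 DD.
Complete generations = ⌊1064.7 / 159⌋ = 6.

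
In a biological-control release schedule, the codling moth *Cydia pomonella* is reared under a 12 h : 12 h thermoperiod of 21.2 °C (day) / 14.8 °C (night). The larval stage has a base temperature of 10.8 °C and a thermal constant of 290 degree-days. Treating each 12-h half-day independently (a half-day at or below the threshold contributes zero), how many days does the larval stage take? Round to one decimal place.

Day half: max(0, 21.2 − 10.8) × 0.5 = 10.4 × 0.5 = 5.20 DD.
Night half: max(0, 14.8 − 10.8) × 0.5 = 4.0 × 0.5 = 2.00 DD.
Per 24 h: 7.20 DD/day.
Duration = 290 / 7.20 = 40.278 ≈ 40.3 days.

40.3 days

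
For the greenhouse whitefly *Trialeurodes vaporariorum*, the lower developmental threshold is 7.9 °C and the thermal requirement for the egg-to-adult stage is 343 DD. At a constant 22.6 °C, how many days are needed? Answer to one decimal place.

23.3 days

Daily accumulation = 22.6 − 7.9 = 14.7 DD/day.
Duration = 343 / 14.7 = 23.333 ≈ 23.3 days.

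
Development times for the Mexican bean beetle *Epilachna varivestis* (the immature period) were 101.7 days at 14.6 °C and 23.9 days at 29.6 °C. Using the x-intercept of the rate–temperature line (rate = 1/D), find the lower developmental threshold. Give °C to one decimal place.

10.0 °C

Linear rate model ⇒ the product D·(T − T_b) is constant across temperatures.
101.7·(14.6 − T_b) = 23.9·(29.6 − T_b)
T_b = (101.7·14.6 − 23.9·29.6) / (101.7 − 23.9) = 777.38 / 77.8 = 9.992 °C ≈ 10.0 °C.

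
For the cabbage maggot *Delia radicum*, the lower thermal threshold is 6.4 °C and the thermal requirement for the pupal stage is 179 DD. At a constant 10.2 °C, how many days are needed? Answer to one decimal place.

Daily accumulation = 10.2 − 6.4 = 3.8 DD/day.
Duration = 179 / 3.8 = 47.105 ≈ 47.1 days.

47.1 days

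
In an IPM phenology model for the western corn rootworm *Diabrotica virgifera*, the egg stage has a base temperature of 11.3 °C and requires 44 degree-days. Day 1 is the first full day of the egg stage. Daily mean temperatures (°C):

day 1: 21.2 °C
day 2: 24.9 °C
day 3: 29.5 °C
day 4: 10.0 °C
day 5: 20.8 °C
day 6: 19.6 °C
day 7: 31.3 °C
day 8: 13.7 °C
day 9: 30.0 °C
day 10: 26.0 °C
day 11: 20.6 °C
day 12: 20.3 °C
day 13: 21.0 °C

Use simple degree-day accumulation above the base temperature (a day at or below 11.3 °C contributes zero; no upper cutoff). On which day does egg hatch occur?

Daily DD above 11.3 °C: 9.9, 13.6, 18.2, 0.0, 9.5, 8.3, 20.0, 2.4, 18.7, 14.7, 9.3, 9.0, 9.7.
Cumulative: 9.9, 23.5, 41.7, 41.7, 51.2, 59.5, 79.5, 81.9, 100.6, 115.3, 124.6, 133.6, 143.3.
The total first reaches 44 DD on day 5.

day 5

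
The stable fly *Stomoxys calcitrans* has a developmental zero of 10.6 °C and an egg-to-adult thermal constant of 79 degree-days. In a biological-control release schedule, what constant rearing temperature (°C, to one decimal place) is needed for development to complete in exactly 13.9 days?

16.3 °C

Required daily accumulation = 79 / 13.9 = 5.683 DD/day.
T = T_base + 5.683 = 10.6 + 5.683 = 16.283 ≈ 16.3 °C.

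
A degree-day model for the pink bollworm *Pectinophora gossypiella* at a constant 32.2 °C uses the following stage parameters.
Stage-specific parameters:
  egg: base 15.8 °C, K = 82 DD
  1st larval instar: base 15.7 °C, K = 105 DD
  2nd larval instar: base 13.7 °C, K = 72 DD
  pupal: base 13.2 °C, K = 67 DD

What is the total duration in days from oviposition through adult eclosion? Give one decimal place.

18.8 days

egg: 82 / (32.2 − 15.8) = 82 / 16.4 = 5.000 d.
1st larval instar: 105 / (32.2 − 15.7) = 105 / 16.5 = 6.364 d.
2nd larval instar: 72 / (32.2 − 13.7) = 72 / 18.5 = 3.892 d.
pupal: 67 / (32.2 − 13.2) = 67 / 19.0 = 3.526 d.
Sum = 18.782 ≈ 18.8 days.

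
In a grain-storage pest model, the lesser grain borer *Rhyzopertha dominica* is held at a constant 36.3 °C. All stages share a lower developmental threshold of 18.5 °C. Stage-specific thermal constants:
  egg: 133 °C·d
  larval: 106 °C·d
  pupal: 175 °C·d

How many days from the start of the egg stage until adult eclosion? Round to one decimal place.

23.3 days

Daily accumulation at 36.3 °C = 36.3 − 18.5 = 17.8 DD/day.
Total K = 133 + 106 + 175 = 414 DD.
Total duration = 414 / 17.8 = 23.258 ≈ 23.3 days.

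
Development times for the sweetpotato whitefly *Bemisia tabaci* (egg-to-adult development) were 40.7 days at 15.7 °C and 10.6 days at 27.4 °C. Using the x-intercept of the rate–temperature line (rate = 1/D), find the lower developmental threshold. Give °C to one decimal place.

11.6 °C

Under the model K = D·(T − T_b), so D₁·(T₁ − T_b) = D₂·(T₂ − T_b).
40.7·(15.7 − T_b) = 10.6·(27.4 − T_b)
T_b = (40.7·15.7 − 10.6·27.4) / (40.7 − 10.6) = 348.55 / 30.1 = 11.580 °C ≈ 11.6 °C.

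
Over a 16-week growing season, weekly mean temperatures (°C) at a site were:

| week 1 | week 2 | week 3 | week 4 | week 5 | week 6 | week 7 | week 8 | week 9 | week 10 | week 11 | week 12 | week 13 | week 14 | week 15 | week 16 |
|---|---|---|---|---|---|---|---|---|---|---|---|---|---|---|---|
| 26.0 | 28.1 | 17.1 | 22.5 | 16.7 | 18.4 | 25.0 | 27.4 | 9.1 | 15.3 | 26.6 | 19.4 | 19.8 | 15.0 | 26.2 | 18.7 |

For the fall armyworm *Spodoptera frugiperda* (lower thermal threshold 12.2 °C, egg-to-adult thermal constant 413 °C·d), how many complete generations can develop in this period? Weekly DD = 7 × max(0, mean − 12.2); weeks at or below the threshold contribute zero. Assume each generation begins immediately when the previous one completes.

Weekly DD (7 × max(0, T̄ − 12.2)): 96.6, 111.3, 34.3, 72.1, 31.5, 43.4, 89.6, 106.4, 0.0, 21.7, 100.8, 50.4, 53.2, 19.6, 98.0, 45.5.
Season total = 974.4 DD.
Complete generations = ⌊974.4 / 413⌋ = 2.

2 generations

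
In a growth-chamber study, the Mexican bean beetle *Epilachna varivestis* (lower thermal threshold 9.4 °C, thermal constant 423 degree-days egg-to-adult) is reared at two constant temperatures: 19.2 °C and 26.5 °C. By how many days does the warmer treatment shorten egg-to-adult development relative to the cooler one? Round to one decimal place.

18.4 days

At 19.2 °C: 423 / (19.2 − 9.4) = 423 / 9.8 = 43.163 d.
At 26.5 °C: 423 / (26.5 − 9.4) = 423 / 17.1 = 24.737 d.
Difference = |43.163 − 24.737| = 18.426 ≈ 18.4 days.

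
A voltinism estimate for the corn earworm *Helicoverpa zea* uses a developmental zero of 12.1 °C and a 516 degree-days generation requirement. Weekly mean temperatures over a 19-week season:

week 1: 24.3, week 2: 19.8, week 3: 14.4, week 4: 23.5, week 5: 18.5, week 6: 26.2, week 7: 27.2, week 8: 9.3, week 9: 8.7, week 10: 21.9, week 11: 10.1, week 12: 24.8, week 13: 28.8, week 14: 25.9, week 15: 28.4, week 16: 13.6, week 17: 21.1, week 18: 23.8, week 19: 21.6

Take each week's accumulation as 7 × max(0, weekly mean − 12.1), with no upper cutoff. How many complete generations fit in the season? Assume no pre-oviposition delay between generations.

Weekly DD (7 × max(0, T̄ − 12.1)): 85.4, 53.9, 16.1, 79.8, 44.8, 98.7, 105.7, 0.0, 0.0, 68.6, 0.0, 88.9, 116.9, 96.6, 114.1, 10.5, 63.0, 81.9, 66.5.
Season total = 1191.4 DD.
Complete generations = ⌊1191.4 / 516⌋ = 2.

2 generations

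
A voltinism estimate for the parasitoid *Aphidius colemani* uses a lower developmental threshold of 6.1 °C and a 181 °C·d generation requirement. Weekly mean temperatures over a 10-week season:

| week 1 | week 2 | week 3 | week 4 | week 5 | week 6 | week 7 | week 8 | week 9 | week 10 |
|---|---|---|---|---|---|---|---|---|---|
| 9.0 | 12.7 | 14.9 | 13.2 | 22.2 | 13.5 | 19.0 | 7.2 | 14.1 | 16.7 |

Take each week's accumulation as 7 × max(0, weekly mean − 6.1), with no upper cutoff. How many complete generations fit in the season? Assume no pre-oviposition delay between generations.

3 generations

Weekly DD (7 × max(0, T̄ − 6.1)): 20.3, 46.2, 61.6, 49.7, 112.7, 51.8, 90.3, 7.7, 56.0, 74.2.
Season total = 570.5 DD.
Complete generations = ⌊570.5 / 181⌋ = 3.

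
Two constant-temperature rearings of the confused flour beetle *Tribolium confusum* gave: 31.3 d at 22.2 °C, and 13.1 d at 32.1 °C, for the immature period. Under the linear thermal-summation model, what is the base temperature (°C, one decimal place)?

15.1 °C

Equal thermal constants: D₁(T₁ − T_b) = D₂(T₂ − T_b).
31.3·(22.2 − T_b) = 13.1·(32.1 − T_b)
T_b = (31.3·22.2 − 13.1·32.1) / (31.3 − 13.1) = 274.35 / 18.2 = 15.074 °C ≈ 15.1 °C.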